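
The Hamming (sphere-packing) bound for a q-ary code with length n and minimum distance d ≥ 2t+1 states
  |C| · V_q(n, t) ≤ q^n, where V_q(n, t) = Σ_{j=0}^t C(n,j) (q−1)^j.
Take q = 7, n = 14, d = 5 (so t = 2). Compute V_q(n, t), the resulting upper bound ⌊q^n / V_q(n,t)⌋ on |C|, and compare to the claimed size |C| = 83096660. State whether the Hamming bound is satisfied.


V_q(n, t) = 3361, q^n = 678223072849, Hamming bound = 201792047, |C| = 83096660 ≤ bound (satisfied).

Step 1: Compute V_q(n, t) = Σ_{j=0}^2 C(n, j) (q−1)^j.
  j = 0: C(14,0)·(6)^0 = 1·1 = 1.
  j = 1: C(14,1)·(6)^1 = 14·6 = 84.
  j = 2: C(14,2)·(6)^2 = 91·36 = 3276.
  V_q(n, t) = 1 + 84 + 3276 = 3361.
Step 2: q^n = 7^14 = 678223072849.
Step 3: Hamming bound ⌊q^n / V_q(n,t)⌋ = ⌊678223072849/3361⌋ = 201792047.
Step 4: Compare |C| = 83096660 to 201792047: satisfied.
The claimed |C| lies below the Hamming bound.


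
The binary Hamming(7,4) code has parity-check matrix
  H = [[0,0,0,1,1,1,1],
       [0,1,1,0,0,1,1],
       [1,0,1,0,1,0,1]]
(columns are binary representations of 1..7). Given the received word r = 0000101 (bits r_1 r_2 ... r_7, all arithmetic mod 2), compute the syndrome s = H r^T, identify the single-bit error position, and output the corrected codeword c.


s = (0, 1, 0)^T, error position = 2, corrected codeword c = 0100101

Compute s = H r^T mod 2 one row at a time:
  s_1 = 0 + 1 + 0 + 1 = 2 ≡ 0 (mod 2).
  s_2 = 0 + 0 + 0 + 1 = 1 ≡ 1 (mod 2).
  s_3 = 0 + 0 + 1 + 1 = 2 ≡ 0 (mod 2).
s = (0, 1, 0)^T — this equals column 2 of H (binary 010), so error is at position 2.
Correct: flip bit 2 of r = 0000101 to get c = 0100101.


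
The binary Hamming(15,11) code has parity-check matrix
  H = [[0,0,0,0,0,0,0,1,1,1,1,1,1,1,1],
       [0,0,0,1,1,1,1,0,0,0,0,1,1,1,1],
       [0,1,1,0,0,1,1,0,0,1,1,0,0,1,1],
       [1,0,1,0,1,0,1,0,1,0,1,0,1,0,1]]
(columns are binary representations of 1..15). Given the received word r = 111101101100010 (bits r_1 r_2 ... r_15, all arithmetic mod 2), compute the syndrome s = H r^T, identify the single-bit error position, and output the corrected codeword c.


s = (1, 0, 0, 0)^T, error position = 8, corrected codeword c = 111101111100010

Compute s = H r^T mod 2 one row at a time:
  s_1 = 0 + 1 + 1 + 0 + 0 + 0 + 1 + 0 = 3 ≡ 1 (mod 2).
  s_2 = 1 + 0 + 1 + 1 + 0 + 0 + 1 + 0 = 4 ≡ 0 (mod 2).
  s_3 = 1 + 1 + 1 + 1 + 1 + 0 + 1 + 0 = 6 ≡ 0 (mod 2).
  s_4 = 1 + 1 + 0 + 1 + 1 + 0 + 0 + 0 = 4 ≡ 0 (mod 2).
s = (1, 0, 0, 0)^T — this equals column 8 of H (binary 1000), so error is at position 8.
Correct: flip bit 8 of r = 111101101100010 to get c = 111101111100010.


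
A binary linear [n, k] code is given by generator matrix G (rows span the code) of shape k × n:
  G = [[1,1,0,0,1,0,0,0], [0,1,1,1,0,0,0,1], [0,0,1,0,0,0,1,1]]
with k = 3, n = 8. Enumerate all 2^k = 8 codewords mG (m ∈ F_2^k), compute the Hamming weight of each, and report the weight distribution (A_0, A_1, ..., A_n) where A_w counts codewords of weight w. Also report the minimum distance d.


Weight distribution: A_0 = 1, A_3 = 3, A_4 = 2, A_5 = 1, A_6 = 1. Minimum distance d = 3.

Enumerate all 2^3 = 8 messages m ∈ F_2^3.
For each, compute codeword c = mG in F_2^8, then tally its weight.
  m = 000 → c = 00000000, weight = 0.
  m = 100 → c = 11001000, weight = 3.
  m = 010 → c = 01110001, weight = 4.
  m = 110 → c = 10111001, weight = 5.
  m = 001 → c = 00100011, weight = 3.
  m = 101 → c = 11101011, weight = 6.
  m = 011 → c = 01010010, weight = 3.
  m = 111 → c = 10011010, weight = 4.
Tally weights:
  weight 0: 1 codewords.
  weight 3: 3 codewords.
  weight 4: 2 codewords.
  weight 5: 1 codewords.
  weight 6: 1 codewords.
Minimum distance d = smallest w > 0 with A_w > 0 = 3.
Sanity: Σ A_w = 8 = 2^3 = 8 ✓.


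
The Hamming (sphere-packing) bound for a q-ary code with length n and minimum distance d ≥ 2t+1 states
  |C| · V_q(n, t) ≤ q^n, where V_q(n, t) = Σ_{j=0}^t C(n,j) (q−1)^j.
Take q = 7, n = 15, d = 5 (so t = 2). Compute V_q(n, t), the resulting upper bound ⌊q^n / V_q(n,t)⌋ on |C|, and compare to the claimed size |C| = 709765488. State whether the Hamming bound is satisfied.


V_q(n, t) = 3871, q^n = 4747561509943, Hamming bound = 1226443169, |C| = 709765488 ≤ bound (satisfied).

Step 1: Compute V_q(n, t) = Σ_{j=0}^2 C(n, j) (q−1)^j.
  j = 0: C(15,0)·(6)^0 = 1·1 = 1.
  j = 1: C(15,1)·(6)^1 = 15·6 = 90.
  j = 2: C(15,2)·(6)^2 = 105·36 = 3780.
  V_q(n, t) = 1 + 90 + 3780 = 3871.
Step 2: q^n = 7^15 = 4747561509943.
Step 3: Hamming bound ⌊q^n / V_q(n,t)⌋ = ⌊4747561509943/3871⌋ = 1226443169.
Step 4: Compare |C| = 709765488 to 1226443169: satisfied.
The claimed |C| lies below the Hamming bound.


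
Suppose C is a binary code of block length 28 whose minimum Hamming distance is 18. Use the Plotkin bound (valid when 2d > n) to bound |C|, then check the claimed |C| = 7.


Plotkin bound M ≤ 4; given |C| = 7 > bound (violated).

Check applicability: 2d = 36, n = 28.
2d − n = 8 > 0, so Plotkin applies.
Compute d/(2d−n) = 18/8 ≈ 2.2500.
⌊d/(2d−n)⌋ = 2.
Plotkin bound: M ≤ 2·2 = 4.
Given |C| = 7, check: VIOLATED.
This |C| is above the Plotkin bound, so no binary code with n = 28, d = 18 and 7 codewords exists.


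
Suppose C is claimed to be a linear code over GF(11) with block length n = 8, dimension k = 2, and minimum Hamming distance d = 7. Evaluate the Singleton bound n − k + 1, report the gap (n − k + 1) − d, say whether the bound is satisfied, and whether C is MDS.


Singleton RHS = n − k + 1 = 7, slack = 0, bound satisfied, MDS.

Singleton bound: d ≤ n − k + 1.
Here n = 8, k = 2, so n − k + 1 = 7.
Given d = 7, check d ≤ 7: YES.
Slack = (n − k + 1) − d = 0.
The code is MDS (slack = 0).
Description: the claimed parameters are [8, 2, 7]_11; such a code would be MDS (meets Singleton bound).


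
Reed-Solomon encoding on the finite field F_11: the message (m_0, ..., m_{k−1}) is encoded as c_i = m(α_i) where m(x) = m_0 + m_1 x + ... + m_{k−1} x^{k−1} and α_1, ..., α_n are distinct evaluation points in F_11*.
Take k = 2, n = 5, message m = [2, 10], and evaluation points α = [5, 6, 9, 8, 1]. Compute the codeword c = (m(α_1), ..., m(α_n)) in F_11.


c = [8, 7, 4, 5, 1]

Message polynomial: m(x) = 2 + 10·x (mod 11).
For each evaluation point α_i, compute m(α_i) mod 11:
  α_1 = 5: Horner steps 10 → 8, so m(5) = 8.
  α_2 = 6: Horner steps 10 → 7, so m(6) = 7.
  α_3 = 9: Horner steps 10 → 4, so m(9) = 4.
  α_4 = 8: Horner steps 10 → 5, so m(8) = 5.
  α_5 = 1: Horner steps 10 → 1, so m(1) = 1.
Codeword c = [8, 7, 4, 5, 1] ∈ F_11^5.


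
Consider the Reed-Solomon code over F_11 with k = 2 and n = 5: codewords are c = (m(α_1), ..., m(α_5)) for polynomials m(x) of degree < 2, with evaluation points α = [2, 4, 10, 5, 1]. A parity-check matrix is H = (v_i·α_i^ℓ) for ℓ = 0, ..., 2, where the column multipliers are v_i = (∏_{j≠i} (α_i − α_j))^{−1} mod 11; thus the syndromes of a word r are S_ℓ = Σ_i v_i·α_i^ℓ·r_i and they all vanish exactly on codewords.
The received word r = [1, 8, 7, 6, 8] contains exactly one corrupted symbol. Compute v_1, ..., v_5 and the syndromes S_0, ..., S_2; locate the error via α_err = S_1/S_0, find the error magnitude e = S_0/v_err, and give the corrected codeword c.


S = (3, 3, 3), error at position 5, error magnitude e = 5, c = [1, 8, 7, 6, 3].

Step 1: column multipliers v_i = (∏_{j≠i}(α_i − α_j))^{−1} mod 11.
  i = 1 (α = 2): (2−4)(2−10)(2−5)(2−1) = (−2)·(−8)·(−3)·1 = −48 ≡ 7, so v_1 = 7^{−1} = 8 (mod 11).
  i = 2 (α = 4): (4−2)(4−10)(4−5)(4−1) = 2·(−6)·(−1)·3 = 36 ≡ 3, so v_2 = 3^{−1} = 4 (mod 11).
  i = 3 (α = 10): (10−2)(10−4)(10−5)(10−1) = 8·6·5·9 = 2160 ≡ 4, so v_3 = 4^{−1} = 3 (mod 11).
  i = 4 (α = 5): (5−2)(5−4)(5−10)(5−1) = 3·1·(−5)·4 = −60 ≡ 6, so v_4 = 6^{−1} = 2 (mod 11).
  i = 5 (α = 1): (1−2)(1−4)(1−10)(1−5) = (−1)·(−3)·(−9)·(−4) = 108 ≡ 9, so v_5 = 9^{−1} = 5 (mod 11).
  v = [8, 4, 3, 2, 5].
Step 2: syndromes of r = [1, 8, 7, 6, 8] (all sums mod 11).
  S_0 = Σ v_i r_i = 8·1 + 4·8 + 3·7 + 2·6 + 5·8 = 113 ≡ 3.
  S_1 = Σ v_i α_i r_i = 8·2·1 + 4·4·8 + 3·10·7 + 2·5·6 + 5·1·8 = 454 ≡ 3.
  α_i^2 mod 11 = [4, 5, 1, 3, 1].
  S_2 = Σ v_i α_i^2 r_i = 8·4·1 + 4·5·8 + 3·1·7 + 2·3·6 + 5·1·8 = 289 ≡ 3.
  S = (3, 3, 3) ≠ 0, so r is not a codeword (an error is present).
Step 3: locate the error. For a single error e at position i, S_ℓ = v_i·e·α_i^ℓ, so α_err = S_1/S_0.
  S_0^{−1} = 3^{−1} = 4 (mod 11), so α_err = 3·4 = 12 ≡ 1 = α_5. Error position i = 5.
  Consistency check: S_2/S_1 = 3·4 = 12 ≡ 1 = α_err ✓ (single-error assumption holds).
Step 4: error magnitude e = S_0/v_5 = S_0·∏_{j≠5}(α_5 − α_j) = 3·9 = 27 ≡ 5 (mod 11).
Step 5: correct position 5: c_5 = r_5 − e = 8 − 5 ≡ 3 (mod 11). Hence c = [1, 8, 7, 6, 3].
  Check: interpolating c through the α_i gives m(x) = 5 + 9·x (degree < 2) with m(α_i) = c_i for every i, so c is indeed a codeword.


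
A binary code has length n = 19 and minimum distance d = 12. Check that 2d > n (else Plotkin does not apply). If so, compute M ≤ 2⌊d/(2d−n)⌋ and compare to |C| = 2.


Plotkin bound M ≤ 4; given |C| = 2 ≤ bound (satisfied).

Check applicability: 2d = 24, n = 19.
2d − n = 5 > 0, so Plotkin applies.
Compute d/(2d−n) = 12/5 ≈ 2.4000.
⌊d/(2d−n)⌋ = 2.
Plotkin bound: M ≤ 2·2 = 4.
Given |C| = 2, check: satisfied.
This |C| is below the Plotkin bound.


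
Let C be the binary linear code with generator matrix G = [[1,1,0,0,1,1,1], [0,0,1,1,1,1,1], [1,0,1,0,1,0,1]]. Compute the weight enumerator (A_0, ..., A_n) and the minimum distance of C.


Weight distribution: A_0 = 1, A_3 = 2, A_4 = 3, A_5 = 2. Minimum distance d = 3.

Enumerate all 2^3 = 8 messages m ∈ F_2^3.
For each, compute codeword c = mG in F_2^7, then tally its weight.
  m = 000 → c = 0000000, weight = 0.
  m = 100 → c = 1100111, weight = 5.
  m = 010 → c = 0011111, weight = 5.
  m = 110 → c = 1111000, weight = 4.
  m = 001 → c = 1010101, weight = 4.
  m = 101 → c = 0110010, weight = 3.
  m = 011 → c = 1001010, weight = 3.
  m = 111 → c = 0101101, weight = 4.
Tally weights:
  weight 0: 1 codewords.
  weight 3: 2 codewords.
  weight 4: 3 codewords.
  weight 5: 2 codewords.
Minimum distance d = smallest w > 0 with A_w > 0 = 3.
Sanity: Σ A_w = 8 = 2^3 = 8 ✓.


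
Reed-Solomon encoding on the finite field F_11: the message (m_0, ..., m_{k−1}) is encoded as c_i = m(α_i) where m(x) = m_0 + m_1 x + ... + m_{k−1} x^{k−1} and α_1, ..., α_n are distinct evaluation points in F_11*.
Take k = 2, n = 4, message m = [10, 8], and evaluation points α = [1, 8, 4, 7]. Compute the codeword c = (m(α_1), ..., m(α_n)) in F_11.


c = [7, 8, 9, 0]

Message polynomial: m(x) = 10 + 8·x (mod 11).
For each evaluation point α_i, compute m(α_i) mod 11:
  α_1 = 1: Horner steps 8 → 7, so m(1) = 7.
  α_2 = 8: Horner steps 8 → 8, so m(8) = 8.
  α_3 = 4: Horner steps 8 → 9, so m(4) = 9.
  α_4 = 7: Horner steps 8 → 0, so m(7) = 0.
Codeword c = [7, 8, 9, 0] ∈ F_11^4.


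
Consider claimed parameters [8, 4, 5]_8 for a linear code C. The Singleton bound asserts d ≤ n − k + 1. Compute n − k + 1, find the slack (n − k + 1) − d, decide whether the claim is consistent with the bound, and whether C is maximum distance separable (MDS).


Singleton RHS = n − k + 1 = 5, slack = 0, bound satisfied, MDS.

Singleton bound: d ≤ n − k + 1.
Here n = 8, k = 4, so n − k + 1 = 5.
Given d = 5, check d ≤ 5: YES.
Slack = (n − k + 1) − d = 0.
The code is MDS (slack = 0).
Description: the claimed parameters are [8, 4, 5]_8; such a code would be MDS (meets Singleton bound).


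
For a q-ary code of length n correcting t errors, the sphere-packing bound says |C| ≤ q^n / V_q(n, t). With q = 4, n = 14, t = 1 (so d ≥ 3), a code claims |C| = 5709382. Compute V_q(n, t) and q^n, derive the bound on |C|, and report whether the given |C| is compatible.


V_q(n, t) = 43, q^n = 268435456, Hamming bound = 6242685, |C| = 5709382 ≤ bound (satisfied).

Step 1: Compute V_q(n, t) = Σ_{j=0}^1 C(n, j) (q−1)^j.
  j = 0: C(14,0)·(3)^0 = 1·1 = 1.
  j = 1: C(14,1)·(3)^1 = 14·3 = 42.
  V_q(n, t) = 1 + 42 = 43.
Step 2: q^n = 4^14 = 268435456.
Step 3: Hamming bound ⌊q^n / V_q(n,t)⌋ = ⌊268435456/43⌋ = 6242685.
Step 4: Compare |C| = 5709382 to 6242685: satisfied.
The claimed |C| lies below the Hamming bound.


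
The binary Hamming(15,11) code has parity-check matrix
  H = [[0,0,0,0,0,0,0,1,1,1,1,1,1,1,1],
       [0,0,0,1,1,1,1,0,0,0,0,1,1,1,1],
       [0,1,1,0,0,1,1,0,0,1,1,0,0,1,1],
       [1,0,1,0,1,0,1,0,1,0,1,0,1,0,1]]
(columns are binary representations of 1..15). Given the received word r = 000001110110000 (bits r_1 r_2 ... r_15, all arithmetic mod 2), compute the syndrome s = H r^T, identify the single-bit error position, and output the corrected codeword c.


s = (1, 0, 0, 0)^T, error position = 8, corrected codeword c = 000001100110000

Compute s = H r^T mod 2 one row at a time:
  s_1 = 1 + 0 + 1 + 1 + 0 + 0 + 0 + 0 = 3 ≡ 1 (mod 2).
  s_2 = 0 + 0 + 1 + 1 + 0 + 0 + 0 + 0 = 2 ≡ 0 (mod 2).
  s_3 = 0 + 0 + 1 + 1 + 1 + 1 + 0 + 0 = 4 ≡ 0 (mod 2).
  s_4 = 0 + 0 + 0 + 1 + 0 + 1 + 0 + 0 = 2 ≡ 0 (mod 2).
s = (1, 0, 0, 0)^T — this equals column 8 of H (binary 1000), so error is at position 8.
Correct: flip bit 8 of r = 000001110110000 to get c = 000001100110000.


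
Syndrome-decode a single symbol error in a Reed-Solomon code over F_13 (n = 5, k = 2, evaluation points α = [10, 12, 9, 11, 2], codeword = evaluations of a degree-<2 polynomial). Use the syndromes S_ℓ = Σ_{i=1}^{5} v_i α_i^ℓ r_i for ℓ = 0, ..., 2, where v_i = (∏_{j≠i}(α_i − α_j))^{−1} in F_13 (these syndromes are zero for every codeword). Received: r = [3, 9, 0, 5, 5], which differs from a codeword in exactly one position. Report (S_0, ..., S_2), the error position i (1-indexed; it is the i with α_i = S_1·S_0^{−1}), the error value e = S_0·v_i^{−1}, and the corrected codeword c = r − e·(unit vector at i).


S = (8, 10, 6), error at position 4, error magnitude e = 12, c = [3, 9, 0, 6, 5].

Step 1: column multipliers v_i = (∏_{j≠i}(α_i − α_j))^{−1} mod 13.
  i = 1 (α = 10): (10−12)(10−9)(10−11)(10−2) = (−2)·1·(−1)·8 = 16 ≡ 3, so v_1 = 3^{−1} = 9 (mod 13).
  i = 2 (α = 12): (12−10)(12−9)(12−11)(12−2) = 2·3·1·10 = 60 ≡ 8, so v_2 = 8^{−1} = 5 (mod 13).
  i = 3 (α = 9): (9−10)(9−12)(9−11)(9−2) = (−1)·(−3)·(−2)·7 = −42 ≡ 10, so v_3 = 10^{−1} = 4 (mod 13).
  i = 4 (α = 11): (11−10)(11−12)(11−9)(11−2) = 1·(−1)·2·9 = −18 ≡ 8, so v_4 = 8^{−1} = 5 (mod 13).
  i = 5 (α = 2): (2−10)(2−12)(2−9)(2−11) = (−8)·(−10)·(−7)·(−9) = 5040 ≡ 9, so v_5 = 9^{−1} = 3 (mod 13).
  v = [9, 5, 4, 5, 3].
Step 2: syndromes of r = [3, 9, 0, 5, 5] (all sums mod 13).
  S_0 = Σ v_i r_i = 9·3 + 5·9 + 4·0 + 5·5 + 3·5 = 112 ≡ 8.
  S_1 = Σ v_i α_i r_i = 9·10·3 + 5·12·9 + 4·9·0 + 5·11·5 + 3·2·5 = 1115 ≡ 10.
  α_i^2 mod 13 = [9, 1, 3, 4, 4].
  S_2 = Σ v_i α_i^2 r_i = 9·9·3 + 5·1·9 + 4·3·0 + 5·4·5 + 3·4·5 = 448 ≡ 6.
  S = (8, 10, 6) ≠ 0, so r is not a codeword (an error is present).
Step 3: locate the error. For a single error e at position i, S_ℓ = v_i·e·α_i^ℓ, so α_err = S_1/S_0.
  S_0^{−1} = 8^{−1} = 5 (mod 13), so α_err = 10·5 = 50 ≡ 11 = α_4. Error position i = 4.
  Consistency check: S_2/S_1 = 6·4 = 24 ≡ 11 = α_err ✓ (single-error assumption holds).
Step 4: error magnitude e = S_0/v_4 = S_0·∏_{j≠4}(α_4 − α_j) = 8·8 = 64 ≡ 12 (mod 13).
Step 5: correct position 4: c_4 = r_4 − e = 5 − 12 ≡ 6 (mod 13). Hence c = [3, 9, 0, 6, 5].
  Check: interpolating c through the α_i gives m(x) = 12 + 3·x (degree < 2) with m(α_i) = c_i for every i, so c is indeed a codeword.


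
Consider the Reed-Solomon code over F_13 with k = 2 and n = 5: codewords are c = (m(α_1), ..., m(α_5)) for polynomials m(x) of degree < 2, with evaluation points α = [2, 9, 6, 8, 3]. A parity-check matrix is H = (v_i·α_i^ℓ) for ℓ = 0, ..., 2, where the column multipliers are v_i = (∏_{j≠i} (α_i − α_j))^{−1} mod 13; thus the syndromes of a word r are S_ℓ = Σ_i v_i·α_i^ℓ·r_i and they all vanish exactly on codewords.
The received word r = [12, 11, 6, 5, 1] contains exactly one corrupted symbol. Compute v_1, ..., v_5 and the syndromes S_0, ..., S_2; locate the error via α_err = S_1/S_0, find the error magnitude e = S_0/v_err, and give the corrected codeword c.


S = (9, 5, 10), error at position 1, error magnitude e = 4, c = [8, 11, 6, 5, 1].

Step 1: column multipliers v_i = (∏_{j≠i}(α_i − α_j))^{−1} mod 13.
  i = 1 (α = 2): (2−9)(2−6)(2−8)(2−3) = (−7)·(−4)·(−6)·(−1) = 168 ≡ 12, so v_1 = 12^{−1} = 12 (mod 13).
  i = 2 (α = 9): (9−2)(9−6)(9−8)(9−3) = 7·3·1·6 = 126 ≡ 9, so v_2 = 9^{−1} = 3 (mod 13).
  i = 3 (α = 6): (6−2)(6−9)(6−8)(6−3) = 4·(−3)·(−2)·3 = 72 ≡ 7, so v_3 = 7^{−1} = 2 (mod 13).
  i = 4 (α = 8): (8−2)(8−9)(8−6)(8−3) = 6·(−1)·2·5 = −60 ≡ 5, so v_4 = 5^{−1} = 8 (mod 13).
  i = 5 (α = 3): (3−2)(3−9)(3−6)(3−8) = 1·(−6)·(−3)·(−5) = −90 ≡ 1, so v_5 = 1^{−1} = 1 (mod 13).
  v = [12, 3, 2, 8, 1].
Step 2: syndromes of r = [12, 11, 6, 5, 1] (all sums mod 13).
  S_0 = Σ v_i r_i = 12·12 + 3·11 + 2·6 + 8·5 + 1·1 = 230 ≡ 9.
  S_1 = Σ v_i α_i r_i = 12·2·12 + 3·9·11 + 2·6·6 + 8·8·5 + 1·3·1 = 980 ≡ 5.
  α_i^2 mod 13 = [4, 3, 10, 12, 9].
  S_2 = Σ v_i α_i^2 r_i = 12·4·12 + 3·3·11 + 2·10·6 + 8·12·5 + 1·9·1 = 1284 ≡ 10.
  S = (9, 5, 10) ≠ 0, so r is not a codeword (an error is present).
Step 3: locate the error. For a single error e at position i, S_ℓ = v_i·e·α_i^ℓ, so α_err = S_1/S_0.
  S_0^{−1} = 9^{−1} = 3 (mod 13), so α_err = 5·3 = 15 ≡ 2 = α_1. Error position i = 1.
  Consistency check: S_2/S_1 = 10·8 = 80 ≡ 2 = α_err ✓ (single-error assumption holds).
Step 4: error magnitude e = S_0/v_1 = S_0·∏_{j≠1}(α_1 − α_j) = 9·12 = 108 ≡ 4 (mod 13).
Step 5: correct position 1: c_1 = r_1 − e = 12 − 4 ≡ 8 (mod 13). Hence c = [8, 11, 6, 5, 1].
  Check: interpolating c through the α_i gives m(x) = 9 + 6·x (degree < 2) with m(α_i) = c_i for every i, so c is indeed a codeword.


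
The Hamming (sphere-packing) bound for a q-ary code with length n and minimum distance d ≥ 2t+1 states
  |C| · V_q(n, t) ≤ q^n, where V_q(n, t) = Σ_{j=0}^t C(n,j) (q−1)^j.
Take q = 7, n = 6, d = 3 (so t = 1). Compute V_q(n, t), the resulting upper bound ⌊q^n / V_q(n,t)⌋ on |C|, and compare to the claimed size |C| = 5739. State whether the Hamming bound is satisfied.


V_q(n, t) = 37, q^n = 117649, Hamming bound = 3179, |C| = 5739 > bound (violated).

Step 1: Compute V_q(n, t) = Σ_{j=0}^1 C(n, j) (q−1)^j.
  j = 0: C(6,0)·(6)^0 = 1·1 = 1.
  j = 1: C(6,1)·(6)^1 = 6·6 = 36.
  V_q(n, t) = 1 + 36 = 37.
Step 2: q^n = 7^6 = 117649.
Step 3: Hamming bound ⌊q^n / V_q(n,t)⌋ = ⌊117649/37⌋ = 3179.
Step 4: Compare |C| = 5739 to 3179: violated.
The claimed |C| lies above the Hamming bound, so no 7-ary code of length 6 with d ≥ 3 can have 5739 codewords.


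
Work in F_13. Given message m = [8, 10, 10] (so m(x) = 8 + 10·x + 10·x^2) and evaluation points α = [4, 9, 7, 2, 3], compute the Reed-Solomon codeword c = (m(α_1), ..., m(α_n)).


c = [0, 11, 9, 3, 11]

Message polynomial: m(x) = 8 + 10·x + 10·x^2 (mod 13).
For each evaluation point α_i, compute m(α_i) mod 13:
  α_1 = 4: Horner steps 10 → 11 → 0, so m(4) = 0.
  α_2 = 9: Horner steps 10 → 9 → 11, so m(9) = 11.
  α_3 = 7: Horner steps 10 → 2 → 9, so m(7) = 9.
  α_4 = 2: Horner steps 10 → 4 → 3, so m(2) = 3.
  α_5 = 3: Horner steps 10 → 1 → 11, so m(3) = 11.
Codeword c = [0, 11, 9, 3, 11] ∈ F_13^5.


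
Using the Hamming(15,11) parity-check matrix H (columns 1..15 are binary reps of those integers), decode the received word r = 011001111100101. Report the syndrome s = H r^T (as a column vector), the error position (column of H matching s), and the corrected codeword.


s = (1, 0, 0, 1)^T, error position = 9, corrected codeword c = 011001110100101

Compute s = H r^T mod 2 one row at a time:
  s_1 = 1 + 1 + 1 + 0 + 0 + 1 + 0 + 1 = 5 ≡ 1 (mod 2).
  s_2 = 0 + 0 + 1 + 1 + 0 + 1 + 0 + 1 = 4 ≡ 0 (mod 2).
  s_3 = 1 + 1 + 1 + 1 + 1 + 0 + 0 + 1 = 6 ≡ 0 (mod 2).
  s_4 = 0 + 1 + 0 + 1 + 1 + 0 + 1 + 1 = 5 ≡ 1 (mod 2).
s = (1, 0, 0, 1)^T — this equals column 9 of H (binary 1001), so error is at position 9.
Correct: flip bit 9 of r = 011001111100101 to get c = 011001110100101.


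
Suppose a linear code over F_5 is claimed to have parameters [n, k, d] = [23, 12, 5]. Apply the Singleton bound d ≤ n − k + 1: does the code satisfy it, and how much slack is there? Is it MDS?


Singleton RHS = n − k + 1 = 12, slack = 7, bound satisfied, not MDS.

Singleton bound: d ≤ n − k + 1.
Here n = 23, k = 12, so n − k + 1 = 12.
Given d = 5, check d ≤ 12: YES.
Slack = (n − k + 1) − d = 7.
The code is NOT MDS (slack = 7 > 0).
Description: the claimed parameters are [23, 12, 5]_5; such a code would be non-MDS.


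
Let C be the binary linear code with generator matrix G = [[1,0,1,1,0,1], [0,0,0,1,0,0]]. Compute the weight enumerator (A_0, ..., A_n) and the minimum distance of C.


Weight distribution: A_0 = 1, A_1 = 1, A_3 = 1, A_4 = 1. Minimum distance d = 1.

Enumerate all 2^2 = 4 messages m ∈ F_2^2.
For each, compute codeword c = mG in F_2^6, then tally its weight.
  m = 00 → c = 000000, weight = 0.
  m = 10 → c = 101101, weight = 4.
  m = 01 → c = 000100, weight = 1.
  m = 11 → c = 101001, weight = 3.
Tally weights:
  weight 0: 1 codewords.
  weight 1: 1 codewords.
  weight 3: 1 codewords.
  weight 4: 1 codewords.
Minimum distance d = smallest w > 0 with A_w > 0 = 1.
Sanity: Σ A_w = 4 = 2^2 = 4 ✓.


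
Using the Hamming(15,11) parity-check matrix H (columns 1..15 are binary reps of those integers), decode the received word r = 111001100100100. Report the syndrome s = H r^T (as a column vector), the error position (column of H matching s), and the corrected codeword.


s = (0, 1, 1, 0)^T, error position = 6, corrected codeword c = 111000100100100

Compute s = H r^T mod 2 one row at a time:
  s_1 = 0 + 0 + 1 + 0 + 0 + 1 + 0 + 0 = 2 ≡ 0 (mod 2).
  s_2 = 0 + 0 + 1 + 1 + 0 + 1 + 0 + 0 = 3 ≡ 1 (mod 2).
  s_3 = 1 + 1 + 1 + 1 + 1 + 0 + 0 + 0 = 5 ≡ 1 (mod 2).
  s_4 = 1 + 1 + 0 + 1 + 0 + 0 + 1 + 0 = 4 ≡ 0 (mod 2).
s = (0, 1, 1, 0)^T — this equals column 6 of H (binary 0110), so error is at position 6.
Correct: flip bit 6 of r = 111001100100100 to get c = 111000100100100.


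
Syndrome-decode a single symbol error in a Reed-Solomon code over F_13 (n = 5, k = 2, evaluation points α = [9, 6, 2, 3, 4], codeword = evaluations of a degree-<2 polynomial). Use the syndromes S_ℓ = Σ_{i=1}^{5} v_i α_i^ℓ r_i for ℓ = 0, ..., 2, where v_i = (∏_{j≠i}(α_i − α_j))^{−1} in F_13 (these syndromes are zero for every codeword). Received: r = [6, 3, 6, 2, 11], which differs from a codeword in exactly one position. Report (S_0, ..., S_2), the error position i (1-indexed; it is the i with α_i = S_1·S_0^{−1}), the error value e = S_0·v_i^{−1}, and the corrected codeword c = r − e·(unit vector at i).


S = (9, 3, 1), error at position 1, error magnitude e = 2, c = [4, 3, 6, 2, 11].

Step 1: column multipliers v_i = (∏_{j≠i}(α_i − α_j))^{−1} mod 13.
  i = 1 (α = 9): (9−6)(9−2)(9−3)(9−4) = 3·7·6·5 = 630 ≡ 6, so v_1 = 6^{−1} = 11 (mod 13).
  i = 2 (α = 6): (6−9)(6−2)(6−3)(6−4) = (−3)·4·3·2 = −72 ≡ 6, so v_2 = 6^{−1} = 11 (mod 13).
  i = 3 (α = 2): (2−9)(2−6)(2−3)(2−4) = (−7)·(−4)·(−1)·(−2) = 56 ≡ 4, so v_3 = 4^{−1} = 10 (mod 13).
  i = 4 (α = 3): (3−9)(3−6)(3−2)(3−4) = (−6)·(−3)·1·(−1) = −18 ≡ 8, so v_4 = 8^{−1} = 5 (mod 13).
  i = 5 (α = 4): (4−9)(4−6)(4−2)(4−3) = (−5)·(−2)·2·1 = 20 ≡ 7, so v_5 = 7^{−1} = 2 (mod 13).
  v = [11, 11, 10, 5, 2].
Step 2: syndromes of r = [6, 3, 6, 2, 11] (all sums mod 13).
  S_0 = Σ v_i r_i = 11·6 + 11·3 + 10·6 + 5·2 + 2·11 = 191 ≡ 9.
  S_1 = Σ v_i α_i r_i = 11·9·6 + 11·6·3 + 10·2·6 + 5·3·2 + 2·4·11 = 1030 ≡ 3.
  α_i^2 mod 13 = [3, 10, 4, 9, 3].
  S_2 = Σ v_i α_i^2 r_i = 11·3·6 + 11·10·3 + 10·4·6 + 5·9·2 + 2·3·11 = 924 ≡ 1.
  S = (9, 3, 1) ≠ 0, so r is not a codeword (an error is present).
Step 3: locate the error. For a single error e at position i, S_ℓ = v_i·e·α_i^ℓ, so α_err = S_1/S_0.
  S_0^{−1} = 9^{−1} = 3 (mod 13), so α_err = 3·3 = 9 ≡ 9 = α_1. Error position i = 1.
  Consistency check: S_2/S_1 = 1·9 = 9 ≡ 9 = α_err ✓ (single-error assumption holds).
Step 4: error magnitude e = S_0/v_1 = S_0·∏_{j≠1}(α_1 − α_j) = 9·6 = 54 ≡ 2 (mod 13).
Step 5: correct position 1: c_1 = r_1 − e = 6 − 2 ≡ 4 (mod 13). Hence c = [4, 3, 6, 2, 11].
  Check: interpolating c through the α_i gives m(x) = 1 + 9·x (degree < 2) with m(α_i) = c_i for every i, so c is indeed a codeword.


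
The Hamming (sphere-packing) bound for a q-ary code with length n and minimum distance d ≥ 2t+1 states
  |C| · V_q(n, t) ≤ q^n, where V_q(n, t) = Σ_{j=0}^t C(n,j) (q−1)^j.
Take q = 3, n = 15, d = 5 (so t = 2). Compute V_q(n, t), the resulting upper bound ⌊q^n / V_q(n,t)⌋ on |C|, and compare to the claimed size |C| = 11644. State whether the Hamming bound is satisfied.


V_q(n, t) = 451, q^n = 14348907, Hamming bound = 31815, |C| = 11644 ≤ bound (satisfied).

Step 1: Compute V_q(n, t) = Σ_{j=0}^2 C(n, j) (q−1)^j.
  j = 0: C(15,0)·(2)^0 = 1·1 = 1.
  j = 1: C(15,1)·(2)^1 = 15·2 = 30.
  j = 2: C(15,2)·(2)^2 = 105·4 = 420.
  V_q(n, t) = 1 + 30 + 420 = 451.
Step 2: q^n = 3^15 = 14348907.
Step 3: Hamming bound ⌊q^n / V_q(n,t)⌋ = ⌊14348907/451⌋ = 31815.
Step 4: Compare |C| = 11644 to 31815: satisfied.
The claimed |C| lies below the Hamming bound.


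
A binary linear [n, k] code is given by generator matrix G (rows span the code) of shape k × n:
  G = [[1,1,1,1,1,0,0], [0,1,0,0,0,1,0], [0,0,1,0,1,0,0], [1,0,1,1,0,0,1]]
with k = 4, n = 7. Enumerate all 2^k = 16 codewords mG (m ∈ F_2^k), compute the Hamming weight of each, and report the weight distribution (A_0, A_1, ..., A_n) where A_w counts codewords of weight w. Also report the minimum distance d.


Weight distribution: A_0 = 1, A_2 = 2, A_3 = 6, A_4 = 3, A_5 = 2, A_6 = 2. Minimum distance d = 2.

Enumerate all 2^4 = 16 messages m ∈ F_2^4.
For each, compute codeword c = mG in F_2^7, then tally its weight.
  m = 0000 → c = 0000000, weight = 0.
  m = 1000 → c = 1111100, weight = 5.
  m = 0100 → c = 0100010, weight = 2.
  m = 1100 → c = 1011110, weight = 5.
  m = 0010 → c = 0010100, weight = 2.
  m = 1010 → c = 1101000, weight = 3.
  m = 0110 → c = 0110110, weight = 4.
  m = 1110 → c = 1001010, weight = 3.
  m = 0001 → c = 1011001, weight = 4.
  m = 1001 → c = 0100101, weight = 3.
  m = 0101 → c = 1111011, weight = 6.
  m = 1101 → c = 0000111, weight = 3.
  m = 0011 → c = 1001101, weight = 4.
  m = 1011 → c = 0110001, weight = 3.
  m = 0111 → c = 1101111, weight = 6.
  m = 1111 → c = 0010011, weight = 3.
Tally weights:
  weight 0: 1 codewords.
  weight 2: 2 codewords.
  weight 3: 6 codewords.
  weight 4: 3 codewords.
  weight 5: 2 codewords.
  weight 6: 2 codewords.
Minimum distance d = smallest w > 0 with A_w > 0 = 2.
Sanity: Σ A_w = 16 = 2^4 = 16 ✓.


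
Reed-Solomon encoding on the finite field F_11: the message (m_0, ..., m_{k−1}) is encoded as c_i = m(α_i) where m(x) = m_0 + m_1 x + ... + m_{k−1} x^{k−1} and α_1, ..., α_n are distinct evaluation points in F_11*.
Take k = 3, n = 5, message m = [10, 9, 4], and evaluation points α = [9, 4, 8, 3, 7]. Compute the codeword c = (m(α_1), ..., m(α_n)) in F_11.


c = [8, 0, 8, 7, 5]

Message polynomial: m(x) = 10 + 9·x + 4·x^2 (mod 11).
For each evaluation point α_i, compute m(α_i) mod 11:
  α_1 = 9: Horner steps 4 → 1 → 8, so m(9) = 8.
  α_2 = 4: Horner steps 4 → 3 → 0, so m(4) = 0.
  α_3 = 8: Horner steps 4 → 8 → 8, so m(8) = 8.
  α_4 = 3: Horner steps 4 → 10 → 7, so m(3) = 7.
  α_5 = 7: Horner steps 4 → 4 → 5, so m(7) = 5.
Codeword c = [8, 0, 8, 7, 5] ∈ F_11^5.


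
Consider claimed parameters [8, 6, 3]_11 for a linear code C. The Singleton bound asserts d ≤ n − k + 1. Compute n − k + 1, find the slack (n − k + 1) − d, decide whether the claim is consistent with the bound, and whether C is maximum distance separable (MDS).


Singleton RHS = n − k + 1 = 3, slack = 0, bound satisfied, MDS.

Singleton bound: d ≤ n − k + 1.
Here n = 8, k = 6, so n − k + 1 = 3.
Given d = 3, check d ≤ 3: YES.
Slack = (n − k + 1) − d = 0.
The code is MDS (slack = 0).
Description: the claimed parameters are [8, 6, 3]_11; such a code would be MDS (meets Singleton bound).


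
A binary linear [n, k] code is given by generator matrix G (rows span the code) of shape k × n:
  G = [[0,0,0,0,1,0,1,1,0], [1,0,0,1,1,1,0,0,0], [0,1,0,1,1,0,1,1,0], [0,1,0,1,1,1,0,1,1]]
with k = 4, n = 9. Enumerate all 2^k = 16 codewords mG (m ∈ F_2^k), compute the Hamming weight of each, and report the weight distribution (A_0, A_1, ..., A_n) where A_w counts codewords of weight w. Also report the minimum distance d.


Weight distribution: A_0 = 1, A_2 = 1, A_3 = 2, A_4 = 5, A_5 = 6, A_6 = 1. Minimum distance d = 2.

Enumerate all 2^4 = 16 messages m ∈ F_2^4.
For each, compute codeword c = mG in F_2^9, then tally its weight.
  m = 0000 → c = 000000000, weight = 0.
  m = 1000 → c = 000010110, weight = 3.
  m = 0100 → c = 100111000, weight = 4.
  m = 1100 → c = 100101110, weight = 5.
  m = 0010 → c = 010110110, weight = 5.
  m = 1010 → c = 010100000, weight = 2.
  m = 0110 → c = 110001110, weight = 5.
  m = 1110 → c = 110011000, weight = 4.
  m = 0001 → c = 010111011, weight = 6.
  m = 1001 → c = 010101101, weight = 5.
  m = 0101 → c = 110000011, weight = 4.
  m = 1101 → c = 110010101, weight = 5.
  m = 0011 → c = 000001101, weight = 3.
  m = 1011 → c = 000011011, weight = 4.
  m = 0111 → c = 100110101, weight = 5.
  m = 1111 → c = 100100011, weight = 4.
Tally weights:
  weight 0: 1 codewords.
  weight 2: 1 codewords.
  weight 3: 2 codewords.
  weight 4: 5 codewords.
  weight 5: 6 codewords.
  weight 6: 1 codewords.
Minimum distance d = smallest w > 0 with A_w > 0 = 2.
Sanity: Σ A_w = 16 = 2^4 = 16 ✓.


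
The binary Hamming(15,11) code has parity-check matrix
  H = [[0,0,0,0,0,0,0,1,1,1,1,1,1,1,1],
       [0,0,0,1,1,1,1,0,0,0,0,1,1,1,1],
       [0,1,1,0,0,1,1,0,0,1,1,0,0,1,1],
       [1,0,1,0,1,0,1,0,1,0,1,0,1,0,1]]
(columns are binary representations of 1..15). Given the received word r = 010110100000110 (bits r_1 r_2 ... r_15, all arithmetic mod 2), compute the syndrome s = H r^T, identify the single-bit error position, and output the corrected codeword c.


s = (0, 1, 1, 1)^T, error position = 7, corrected codeword c = 010110000000110

Compute s = H r^T mod 2 one row at a time:
  s_1 = 0 + 0 + 0 + 0 + 0 + 1 + 1 + 0 = 2 ≡ 0 (mod 2).
  s_2 = 1 + 1 + 0 + 1 + 0 + 1 + 1 + 0 = 5 ≡ 1 (mod 2).
  s_3 = 1 + 0 + 0 + 1 + 0 + 0 + 1 + 0 = 3 ≡ 1 (mod 2).
  s_4 = 0 + 0 + 1 + 1 + 0 + 0 + 1 + 0 = 3 ≡ 1 (mod 2).
s = (0, 1, 1, 1)^T — this equals column 7 of H (binary 0111), so error is at position 7.
Correct: flip bit 7 of r = 010110100000110 to get c = 010110000000110.


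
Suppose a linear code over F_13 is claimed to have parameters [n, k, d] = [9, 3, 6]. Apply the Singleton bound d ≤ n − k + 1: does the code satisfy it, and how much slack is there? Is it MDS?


Singleton RHS = n − k + 1 = 7, slack = 1, bound satisfied, not MDS.

Singleton bound: d ≤ n − k + 1.
Here n = 9, k = 3, so n − k + 1 = 7.
Given d = 6, check d ≤ 7: YES.
Slack = (n − k + 1) − d = 1.
The code is NOT MDS (slack = 1 > 0).
Description: the claimed parameters are [9, 3, 6]_13; such a code would be non-MDS.


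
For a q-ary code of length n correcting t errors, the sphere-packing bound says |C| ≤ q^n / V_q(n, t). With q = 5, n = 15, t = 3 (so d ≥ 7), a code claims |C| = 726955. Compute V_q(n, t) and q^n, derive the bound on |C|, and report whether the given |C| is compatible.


V_q(n, t) = 30861, q^n = 30517578125, Hamming bound = 988871, |C| = 726955 ≤ bound (satisfied).

Step 1: Compute V_q(n, t) = Σ_{j=0}^3 C(n, j) (q−1)^j.
  j = 0: C(15,0)·(4)^0 = 1·1 = 1.
  j = 1: C(15,1)·(4)^1 = 15·4 = 60.
  j = 2: C(15,2)·(4)^2 = 105·16 = 1680.
  j = 3: C(15,3)·(4)^3 = 455·64 = 29120.
  V_q(n, t) = 1 + 60 + 1680 + 29120 = 30861.
Step 2: q^n = 5^15 = 30517578125.
Step 3: Hamming bound ⌊q^n / V_q(n,t)⌋ = ⌊30517578125/30861⌋ = 988871.
Step 4: Compare |C| = 726955 to 988871: satisfied.
The claimed |C| lies below the Hamming bound.


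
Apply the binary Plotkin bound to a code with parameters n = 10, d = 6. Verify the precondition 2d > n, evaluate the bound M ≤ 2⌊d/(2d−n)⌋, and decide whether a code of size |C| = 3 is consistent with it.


Plotkin bound M ≤ 6; given |C| = 3 ≤ bound (satisfied).

Check applicability: 2d = 12, n = 10.
2d − n = 2 > 0, so Plotkin applies.
Compute d/(2d−n) = 6/2 ≈ 3.0000.
⌊d/(2d−n)⌋ = 3.
Plotkin bound: M ≤ 2·3 = 6.
Given |C| = 3, check: satisfied.
This |C| is below the Plotkin bound.


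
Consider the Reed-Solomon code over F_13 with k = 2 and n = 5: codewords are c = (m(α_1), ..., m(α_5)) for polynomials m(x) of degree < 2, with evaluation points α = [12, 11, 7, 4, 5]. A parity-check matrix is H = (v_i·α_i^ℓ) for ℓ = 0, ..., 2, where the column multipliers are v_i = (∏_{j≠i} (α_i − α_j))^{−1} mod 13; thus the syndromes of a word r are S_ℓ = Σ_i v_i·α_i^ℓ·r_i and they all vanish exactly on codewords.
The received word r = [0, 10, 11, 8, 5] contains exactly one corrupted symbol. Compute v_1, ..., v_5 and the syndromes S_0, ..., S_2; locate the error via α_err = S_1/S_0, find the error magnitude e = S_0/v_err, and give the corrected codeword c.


S = (7, 2, 8), error at position 4, error magnitude e = 6, c = [0, 10, 11, 2, 5].

Step 1: column multipliers v_i = (∏_{j≠i}(α_i − α_j))^{−1} mod 13.
  i = 1 (α = 12): (12−11)(12−7)(12−4)(12−5) = 1·5·8·7 = 280 ≡ 7, so v_1 = 7^{−1} = 2 (mod 13).
  i = 2 (α = 11): (11−12)(11−7)(11−4)(11−5) = (−1)·4·7·6 = −168 ≡ 1, so v_2 = 1^{−1} = 1 (mod 13).
  i = 3 (α = 7): (7−12)(7−11)(7−4)(7−5) = (−5)·(−4)·3·2 = 120 ≡ 3, so v_3 = 3^{−1} = 9 (mod 13).
  i = 4 (α = 4): (4−12)(4−11)(4−7)(4−5) = (−8)·(−7)·(−3)·(−1) = 168 ≡ 12, so v_4 = 12^{−1} = 12 (mod 13).
  i = 5 (α = 5): (5−12)(5−11)(5−7)(5−4) = (−7)·(−6)·(−2)·1 = −84 ≡ 7, so v_5 = 7^{−1} = 2 (mod 13).
  v = [2, 1, 9, 12, 2].
Step 2: syndromes of r = [0, 10, 11, 8, 5] (all sums mod 13).
  S_0 = Σ v_i r_i = 2·0 + 1·10 + 9·11 + 12·8 + 2·5 = 215 ≡ 7.
  S_1 = Σ v_i α_i r_i = 2·12·0 + 1·11·10 + 9·7·11 + 12·4·8 + 2·5·5 = 1237 ≡ 2.
  α_i^2 mod 13 = [1, 4, 10, 3, 12].
  S_2 = Σ v_i α_i^2 r_i = 2·1·0 + 1·4·10 + 9·10·11 + 12·3·8 + 2·12·5 = 1438 ≡ 8.
  S = (7, 2, 8) ≠ 0, so r is not a codeword (an error is present).
Step 3: locate the error. For a single error e at position i, S_ℓ = v_i·e·α_i^ℓ, so α_err = S_1/S_0.
  S_0^{−1} = 7^{−1} = 2 (mod 13), so α_err = 2·2 = 4 ≡ 4 = α_4. Error position i = 4.
  Consistency check: S_2/S_1 = 8·7 = 56 ≡ 4 = α_err ✓ (single-error assumption holds).
Step 4: error magnitude e = S_0/v_4 = S_0·∏_{j≠4}(α_4 − α_j) = 7·12 = 84 ≡ 6 (mod 13).
Step 5: correct position 4: c_4 = r_4 − e = 8 − 6 ≡ 2 (mod 13). Hence c = [0, 10, 11, 2, 5].
  Check: interpolating c through the α_i gives m(x) = 3 + 3·x (degree < 2) with m(α_i) = c_i for every i, so c is indeed a codeword.


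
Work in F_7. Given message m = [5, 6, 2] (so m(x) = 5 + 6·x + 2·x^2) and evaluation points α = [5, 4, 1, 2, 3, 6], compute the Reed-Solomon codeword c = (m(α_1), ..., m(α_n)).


c = [1, 5, 6, 4, 6, 1]

Message polynomial: m(x) = 5 + 6·x + 2·x^2 (mod 7).
For each evaluation point α_i, compute m(α_i) mod 7:
  α_1 = 5: Horner steps 2 → 2 → 1, so m(5) = 1.
  α_2 = 4: Horner steps 2 → 0 → 5, so m(4) = 5.
  α_3 = 1: Horner steps 2 → 1 → 6, so m(1) = 6.
  α_4 = 2: Horner steps 2 → 3 → 4, so m(2) = 4.
  α_5 = 3: Horner steps 2 → 5 → 6, so m(3) = 6.
  α_6 = 6: Horner steps 2 → 4 → 1, so m(6) = 1.
Codeword c = [1, 5, 6, 4, 6, 1] ∈ F_7^6.


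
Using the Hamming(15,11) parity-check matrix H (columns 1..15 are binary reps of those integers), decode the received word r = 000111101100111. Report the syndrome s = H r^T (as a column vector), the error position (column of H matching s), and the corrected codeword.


s = (1, 1, 1, 1)^T, error position = 15, corrected codeword c = 000111101100110

Compute s = H r^T mod 2 one row at a time:
  s_1 = 0 + 1 + 1 + 0 + 0 + 1 + 1 + 1 = 5 ≡ 1 (mod 2).
  s_2 = 1 + 1 + 1 + 1 + 0 + 1 + 1 + 1 = 7 ≡ 1 (mod 2).
  s_3 = 0 + 0 + 1 + 1 + 1 + 0 + 1 + 1 = 5 ≡ 1 (mod 2).
  s_4 = 0 + 0 + 1 + 1 + 1 + 0 + 1 + 1 = 5 ≡ 1 (mod 2).
s = (1, 1, 1, 1)^T — this equals column 15 of H (binary 1111), so error is at position 15.
Correct: flip bit 15 of r = 000111101100111 to get c = 000111101100110.


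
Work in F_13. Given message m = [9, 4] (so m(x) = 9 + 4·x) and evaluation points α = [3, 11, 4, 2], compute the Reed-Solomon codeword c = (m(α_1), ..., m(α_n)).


c = [8, 1, 12, 4]

Message polynomial: m(x) = 9 + 4·x (mod 13).
For each evaluation point α_i, compute m(α_i) mod 13:
  α_1 = 3: Horner steps 4 → 8, so m(3) = 8.
  α_2 = 11: Horner steps 4 → 1, so m(11) = 1.
  α_3 = 4: Horner steps 4 → 12, so m(4) = 12.
  α_4 = 2: Horner steps 4 → 4, so m(2) = 4.
Codeword c = [8, 1, 12, 4] ∈ F_13^4.


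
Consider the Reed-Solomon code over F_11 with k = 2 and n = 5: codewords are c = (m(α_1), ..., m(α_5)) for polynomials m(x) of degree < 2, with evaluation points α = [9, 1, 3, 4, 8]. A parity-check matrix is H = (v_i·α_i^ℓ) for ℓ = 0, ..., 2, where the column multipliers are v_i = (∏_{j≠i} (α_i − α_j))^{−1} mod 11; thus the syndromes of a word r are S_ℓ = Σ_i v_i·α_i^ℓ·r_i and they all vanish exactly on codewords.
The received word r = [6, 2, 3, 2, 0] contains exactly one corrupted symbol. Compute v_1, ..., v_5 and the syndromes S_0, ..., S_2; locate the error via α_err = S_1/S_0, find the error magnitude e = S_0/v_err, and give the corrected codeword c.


S = (3, 1, 4), error at position 4, error magnitude e = 4, c = [6, 2, 3, 9, 0].

Step 1: column multipliers v_i = (∏_{j≠i}(α_i − α_j))^{−1} mod 11.
  i = 1 (α = 9): (9−1)(9−3)(9−4)(9−8) = 8·6·5·1 = 240 ≡ 9, so v_1 = 9^{−1} = 5 (mod 11).
  i = 2 (α = 1): (1−9)(1−3)(1−4)(1−8) = (−8)·(−2)·(−3)·(−7) = 336 ≡ 6, so v_2 = 6^{−1} = 2 (mod 11).
  i = 3 (α = 3): (3−9)(3−1)(3−4)(3−8) = (−6)·2·(−1)·(−5) = −60 ≡ 6, so v_3 = 6^{−1} = 2 (mod 11).
  i = 4 (α = 4): (4−9)(4−1)(4−3)(4−8) = (−5)·3·1·(−4) = 60 ≡ 5, so v_4 = 5^{−1} = 9 (mod 11).
  i = 5 (α = 8): (8−9)(8−1)(8−3)(8−4) = (−1)·7·5·4 = −140 ≡ 3, so v_5 = 3^{−1} = 4 (mod 11).
  v = [5, 2, 2, 9, 4].
Step 2: syndromes of r = [6, 2, 3, 2, 0] (all sums mod 11).
  S_0 = Σ v_i r_i = 5·6 + 2·2 + 2·3 + 9·2 + 4·0 = 58 ≡ 3.
  S_1 = Σ v_i α_i r_i = 5·9·6 + 2·1·2 + 2·3·3 + 9·4·2 + 4·8·0 = 364 ≡ 1.
  α_i^2 mod 11 = [4, 1, 9, 5, 9].
  S_2 = Σ v_i α_i^2 r_i = 5·4·6 + 2·1·2 + 2·9·3 + 9·5·2 + 4·9·0 = 268 ≡ 4.
  S = (3, 1, 4) ≠ 0, so r is not a codeword (an error is present).
Step 3: locate the error. For a single error e at position i, S_ℓ = v_i·e·α_i^ℓ, so α_err = S_1/S_0.
  S_0^{−1} = 3^{−1} = 4 (mod 11), so α_err = 1·4 = 4 ≡ 4 = α_4. Error position i = 4.
  Consistency check: S_2/S_1 = 4·1 = 4 ≡ 4 = α_err ✓ (single-error assumption holds).
Step 4: error magnitude e = S_0/v_4 = S_0·∏_{j≠4}(α_4 − α_j) = 3·5 = 15 ≡ 4 (mod 11).
Step 5: correct position 4: c_4 = r_4 − e = 2 − 4 ≡ 9 (mod 11). Hence c = [6, 2, 3, 9, 0].
  Check: interpolating c through the α_i gives m(x) = 7 + 6·x (degree < 2) with m(α_i) = c_i for every i, so c is indeed a codeword.
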